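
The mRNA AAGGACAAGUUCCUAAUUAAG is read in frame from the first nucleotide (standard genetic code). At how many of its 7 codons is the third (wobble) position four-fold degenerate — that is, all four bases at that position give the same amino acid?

1

Codon 1 AAG (Lys): third position 2-fold.
Codon 2 GAC (Asp): third position 2-fold.
Codon 3 AAG (Lys): third position 2-fold.
Codon 4 UUC (Phe): third position 2-fold.
Codon 5 CUA (Leu): third position 4-fold.
Codon 6 AUU (Ile): third position 3-fold.
Codon 7 AAG (Lys): third position 2-fold.
Four-fold degenerate third positions: 1.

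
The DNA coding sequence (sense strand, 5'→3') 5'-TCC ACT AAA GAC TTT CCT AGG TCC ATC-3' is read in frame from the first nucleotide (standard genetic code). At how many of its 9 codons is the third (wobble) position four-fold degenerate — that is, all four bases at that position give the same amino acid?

Codon 1 TCC (Ser): third position 4-fold.
Codon 2 ACT (Thr): third position 4-fold.
Codon 3 AAA (Lys): third position 2-fold.
Codon 4 GAC (Asp): third position 2-fold.
Codon 5 TTT (Phe): third position 2-fold.
Codon 6 CCT (Pro): third position 4-fold.
Codon 7 AGG (Arg): third position 2-fold.
Codon 8 TCC (Ser): third position 4-fold.
Codon 9 ATC (Ile): third position 3-fold.
Four-fold degenerate third positions: 4.

4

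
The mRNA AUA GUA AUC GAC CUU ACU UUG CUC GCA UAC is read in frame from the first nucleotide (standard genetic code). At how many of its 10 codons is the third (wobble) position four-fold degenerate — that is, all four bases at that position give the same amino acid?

Codon 1 AUA (Ile): third position 3-fold.
Codon 2 GUA (Val): third position 4-fold.
Codon 3 AUC (Ile): third position 3-fold.
Codon 4 GAC (Asp): third position 2-fold.
Codon 5 CUU (Leu): third position 4-fold.
Codon 6 ACU (Thr): third position 4-fold.
Codon 7 UUG (Leu): third position 2-fold.
Codon 8 CUC (Leu): third position 4-fold.
Codon 9 GCA (Ala): third position 4-fold.
Codon 10 UAC (Tyr): third position 2-fold.
Four-fold degenerate third positions: 5.

5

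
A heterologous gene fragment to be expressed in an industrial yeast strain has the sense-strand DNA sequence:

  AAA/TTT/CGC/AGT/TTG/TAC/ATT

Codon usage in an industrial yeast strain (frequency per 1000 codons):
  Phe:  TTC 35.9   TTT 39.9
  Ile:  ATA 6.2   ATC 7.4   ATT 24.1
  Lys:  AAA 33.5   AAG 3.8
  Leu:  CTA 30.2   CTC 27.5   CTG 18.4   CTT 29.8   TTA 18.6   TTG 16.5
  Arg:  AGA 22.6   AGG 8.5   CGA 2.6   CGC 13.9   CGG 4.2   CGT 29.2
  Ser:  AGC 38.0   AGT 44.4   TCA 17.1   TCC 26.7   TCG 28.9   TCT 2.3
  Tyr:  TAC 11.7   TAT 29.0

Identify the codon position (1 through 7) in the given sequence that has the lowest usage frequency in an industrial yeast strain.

6

Codon 1 AAA (Lys): 33.5 per 1000.
Codon 2 TTT (Phe): 39.9 per 1000.
Codon 3 CGC (Arg): 13.9 per 1000.
Codon 4 AGT (Ser): 44.4 per 1000.
Codon 5 TTG (Leu): 16.5 per 1000.
Codon 6 TAC (Tyr): 11.7 per 1000.
Codon 7 ATT (Ile): 24.1 per 1000.
Lowest frequency is 11.7 at codon 6.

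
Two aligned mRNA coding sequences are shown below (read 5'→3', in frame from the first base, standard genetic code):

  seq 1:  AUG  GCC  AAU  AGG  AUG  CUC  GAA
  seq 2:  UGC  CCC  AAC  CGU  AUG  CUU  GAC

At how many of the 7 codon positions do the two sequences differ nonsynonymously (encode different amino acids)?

Codon 1: AUG Met / UGC Cys — nonsynonymous.
Codon 2: GCC Ala / CCC Pro — nonsynonymous.
Codon 3: AAU Asn / AAC Asn — synonymous.
Codon 4: AGG Arg / CGU Arg — synonymous.
Codon 5: AUG Met / AUG Met — identical.
Codon 6: CUC Leu / CUU Leu — synonymous.
Codon 7: GAA Glu / GAC Asp — nonsynonymous.
Nonsynonymous differences: 3.

3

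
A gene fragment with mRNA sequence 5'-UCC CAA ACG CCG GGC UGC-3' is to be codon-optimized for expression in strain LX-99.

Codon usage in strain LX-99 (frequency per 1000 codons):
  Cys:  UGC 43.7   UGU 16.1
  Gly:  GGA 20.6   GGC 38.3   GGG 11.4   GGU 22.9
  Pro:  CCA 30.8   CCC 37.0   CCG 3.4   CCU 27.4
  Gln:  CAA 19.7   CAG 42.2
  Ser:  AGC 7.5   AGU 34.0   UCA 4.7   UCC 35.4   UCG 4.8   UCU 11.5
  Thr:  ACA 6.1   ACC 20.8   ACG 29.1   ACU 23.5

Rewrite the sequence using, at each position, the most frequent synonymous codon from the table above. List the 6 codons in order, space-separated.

Codon 1 (Ser): best is UCC at 35.4.
Codon 2 (Gln): best is CAG at 42.2.
Codon 3 (Thr): best is ACG at 29.1.
Codon 4 (Pro): best is CCC at 37.0.
Codon 5 (Gly): best is GGC at 38.3.
Codon 6 (Cys): best is UGC at 43.7.

UCC CAG ACG CCC GGC UGC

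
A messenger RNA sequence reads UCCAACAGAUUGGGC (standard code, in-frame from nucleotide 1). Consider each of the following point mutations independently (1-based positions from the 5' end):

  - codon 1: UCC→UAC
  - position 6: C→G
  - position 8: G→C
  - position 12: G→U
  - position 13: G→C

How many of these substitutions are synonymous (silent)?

0

Codon 1: UCC (Ser) → UAC (Tyr) — missense.
Codon 2: AAC (Asn) → AAG (Lys) — missense.
Codon 3: AGA (Arg) → ACA (Thr) — missense.
Codon 4: UUG (Leu) → UUU (Phe) — missense.
Codon 5: GGC (Gly) → CGC (Arg) — missense.
Synonymous: 0 of 5.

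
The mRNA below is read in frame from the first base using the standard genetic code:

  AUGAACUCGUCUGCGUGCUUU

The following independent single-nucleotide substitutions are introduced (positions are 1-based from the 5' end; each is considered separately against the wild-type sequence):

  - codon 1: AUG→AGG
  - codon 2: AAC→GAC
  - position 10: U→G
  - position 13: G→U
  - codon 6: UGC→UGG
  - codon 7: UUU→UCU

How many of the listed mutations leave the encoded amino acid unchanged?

Codon 1: AUG (Met) → AGG (Arg) — missense.
Codon 2: AAC (Asn) → GAC (Asp) — missense.
Codon 4: UCU (Ser) → GCU (Ala) — missense.
Codon 5: GCG (Ala) → UCG (Ser) — missense.
Codon 6: UGC (Cys) → UGG (Trp) — missense.
Codon 7: UUU (Phe) → UCU (Ser) — missense.
Synonymous: 0 of 6.

0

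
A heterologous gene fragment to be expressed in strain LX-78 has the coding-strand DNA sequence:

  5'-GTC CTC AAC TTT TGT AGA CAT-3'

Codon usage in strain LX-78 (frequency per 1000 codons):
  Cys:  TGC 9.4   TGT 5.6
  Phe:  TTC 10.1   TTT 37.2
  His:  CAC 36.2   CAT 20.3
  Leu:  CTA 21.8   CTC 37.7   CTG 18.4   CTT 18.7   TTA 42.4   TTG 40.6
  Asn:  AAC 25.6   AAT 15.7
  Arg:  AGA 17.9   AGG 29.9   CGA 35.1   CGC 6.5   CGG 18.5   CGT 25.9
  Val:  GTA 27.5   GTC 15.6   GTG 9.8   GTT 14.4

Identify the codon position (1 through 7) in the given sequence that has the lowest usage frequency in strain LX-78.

Codon 1 GTC (Val): 15.6 per 1000.
Codon 2 CTC (Leu): 37.7 per 1000.
Codon 3 AAC (Asn): 25.6 per 1000.
Codon 4 TTT (Phe): 37.2 per 1000.
Codon 5 TGT (Cys): 5.6 per 1000.
Codon 6 AGA (Arg): 17.9 per 1000.
Codon 7 CAT (His): 20.3 per 1000.
Lowest frequency is 5.6 at codon 5.

5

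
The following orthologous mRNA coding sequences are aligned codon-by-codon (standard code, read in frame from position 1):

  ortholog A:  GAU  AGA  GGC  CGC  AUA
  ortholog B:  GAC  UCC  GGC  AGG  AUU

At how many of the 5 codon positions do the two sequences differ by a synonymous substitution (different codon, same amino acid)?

3

Codon 1: GAU Asp / GAC Asp — synonymous.
Codon 2: AGA Arg / UCC Ser — nonsynonymous.
Codon 3: GGC Gly / GGC Gly — identical.
Codon 4: CGC Arg / AGG Arg — synonymous.
Codon 5: AUA Ile / AUU Ile — synonymous.
Synonymous differences: 3.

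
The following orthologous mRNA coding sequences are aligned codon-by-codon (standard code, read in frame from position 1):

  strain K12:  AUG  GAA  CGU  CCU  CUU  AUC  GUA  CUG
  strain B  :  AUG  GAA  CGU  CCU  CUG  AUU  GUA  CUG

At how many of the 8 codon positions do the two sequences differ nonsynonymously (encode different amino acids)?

0

Codon 1: AUG Met / AUG Met — identical.
Codon 2: GAA Glu / GAA Glu — identical.
Codon 3: CGU Arg / CGU Arg — identical.
Codon 4: CCU Pro / CCU Pro — identical.
Codon 5: CUU Leu / CUG Leu — synonymous.
Codon 6: AUC Ile / AUU Ile — synonymous.
Codon 7: GUA Val / GUA Val — identical.
Codon 8: CUG Leu / CUG Leu — identical.
Nonsynonymous differences: 0.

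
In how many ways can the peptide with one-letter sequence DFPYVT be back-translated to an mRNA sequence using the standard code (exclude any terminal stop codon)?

Asp: 2 codons.
Phe: 2 codons.
Pro: 4 codons.
Tyr: 2 codons.
Val: 4 codons.
Thr: 4 codons.
2 × 2 × 4 × 2 × 4 × 4 = 512.

512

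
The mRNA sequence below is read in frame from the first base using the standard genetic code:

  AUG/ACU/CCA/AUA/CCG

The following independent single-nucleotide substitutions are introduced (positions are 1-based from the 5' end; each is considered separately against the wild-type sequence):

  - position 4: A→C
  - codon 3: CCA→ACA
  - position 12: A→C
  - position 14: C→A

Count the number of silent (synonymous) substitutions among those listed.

1

Codon 2: ACU (Thr) → CCU (Pro) — missense.
Codon 3: CCA (Pro) → ACA (Thr) — missense.
Codon 4: AUA (Ile) → AUC (Ile) — synonymous.
Codon 5: CCG (Pro) → CAG (Gln) — missense.
Synonymous: 1 of 4.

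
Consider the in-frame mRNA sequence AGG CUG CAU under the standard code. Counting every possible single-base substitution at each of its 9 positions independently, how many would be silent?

7

Codon 1 (AGG, Arg): 2 synonymous substitutions.
Codon 2 (CUG, Leu): 4 synonymous substitutions.
Codon 3 (CAU, His): 1 synonymous substitution.
Total: 2 + 4 + 1 = 7.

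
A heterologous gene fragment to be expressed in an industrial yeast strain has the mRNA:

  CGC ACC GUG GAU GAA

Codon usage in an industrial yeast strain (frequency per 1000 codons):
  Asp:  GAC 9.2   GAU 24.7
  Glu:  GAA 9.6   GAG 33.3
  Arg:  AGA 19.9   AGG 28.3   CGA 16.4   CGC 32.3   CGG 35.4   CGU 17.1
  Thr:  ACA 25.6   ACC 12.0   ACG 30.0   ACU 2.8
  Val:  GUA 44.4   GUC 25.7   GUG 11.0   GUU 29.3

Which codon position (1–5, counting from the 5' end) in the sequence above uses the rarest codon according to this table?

Codon 1 CGC (Arg): 32.3 per 1000.
Codon 2 ACC (Thr): 12.0 per 1000.
Codon 3 GUG (Val): 11.0 per 1000.
Codon 4 GAU (Asp): 24.7 per 1000.
Codon 5 GAA (Glu): 9.6 per 1000.
Lowest frequency is 9.6 at codon 5.

5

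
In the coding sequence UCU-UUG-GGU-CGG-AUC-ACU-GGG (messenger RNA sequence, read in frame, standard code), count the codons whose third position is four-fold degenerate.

Codon 1 UCU (Ser): third position 4-fold.
Codon 2 UUG (Leu): third position 2-fold.
Codon 3 GGU (Gly): third position 4-fold.
Codon 4 CGG (Arg): third position 4-fold.
Codon 5 AUC (Ile): third position 3-fold.
Codon 6 ACU (Thr): third position 4-fold.
Codon 7 GGG (Gly): third position 4-fold.
Four-fold degenerate third positions: 5.

5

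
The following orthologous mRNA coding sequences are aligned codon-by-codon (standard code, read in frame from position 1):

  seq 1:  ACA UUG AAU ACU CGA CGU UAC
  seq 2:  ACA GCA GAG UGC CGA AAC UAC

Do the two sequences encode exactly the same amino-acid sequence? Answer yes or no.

Codon 1: ACA Thr / ACA Thr — identical.
Codon 2: UUG Leu / GCA Ala — nonsynonymous.
Codon 3: AAU Asn / GAG Glu — nonsynonymous.
Codon 4: ACU Thr / UGC Cys — nonsynonymous.
Codon 5: CGA Arg / CGA Arg — identical.
Codon 6: CGU Arg / AAC Asn — nonsynonymous.
Codon 7: UAC Tyr / UAC Tyr — identical.
Nonsynonymous differences: 4 → different protein.

no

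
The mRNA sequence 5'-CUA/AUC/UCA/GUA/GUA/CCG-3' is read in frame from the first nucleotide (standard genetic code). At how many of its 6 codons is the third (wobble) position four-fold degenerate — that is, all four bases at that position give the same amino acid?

Codon 1 CUA (Leu): third position 4-fold.
Codon 2 AUC (Ile): third position 3-fold.
Codon 3 UCA (Ser): third position 4-fold.
Codon 4 GUA (Val): third position 4-fold.
Codon 5 GUA (Val): third position 4-fold.
Codon 6 CCG (Pro): third position 4-fold.
Four-fold degenerate third positions: 5.

5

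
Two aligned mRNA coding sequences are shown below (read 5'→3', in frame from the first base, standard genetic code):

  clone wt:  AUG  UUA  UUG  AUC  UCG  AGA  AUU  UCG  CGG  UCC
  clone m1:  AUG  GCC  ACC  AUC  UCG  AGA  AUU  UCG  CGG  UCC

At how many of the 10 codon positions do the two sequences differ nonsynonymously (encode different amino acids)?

2

Codon 1: AUG Met / AUG Met — identical.
Codon 2: UUA Leu / GCC Ala — nonsynonymous.
Codon 3: UUG Leu / ACC Thr — nonsynonymous.
Codon 4: AUC Ile / AUC Ile — identical.
Codon 5: UCG Ser / UCG Ser — identical.
Codon 6: AGA Arg / AGA Arg — identical.
Codon 7: AUU Ile / AUU Ile — identical.
Codon 8: UCG Ser / UCG Ser — identical.
Codon 9: CGG Arg / CGG Arg — identical.
Codon 10: UCC Ser / UCC Ser — identical.
Nonsynonymous differences: 2.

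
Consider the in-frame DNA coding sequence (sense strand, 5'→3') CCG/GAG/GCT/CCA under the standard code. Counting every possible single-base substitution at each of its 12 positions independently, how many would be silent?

10

Codon 1 (CCG, Pro): 3 synonymous substitutions.
Codon 2 (GAG, Glu): 1 synonymous substitution.
Codon 3 (GCT, Ala): 3 synonymous substitutions.
Codon 4 (CCA, Pro): 3 synonymous substitutions.
Total: 3 + 1 + 3 + 3 = 10.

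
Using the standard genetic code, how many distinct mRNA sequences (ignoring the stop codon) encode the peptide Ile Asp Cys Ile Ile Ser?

Ile: 3 codons.
Asp: 2 codons.
Cys: 2 codons.
Ile: 3 codons.
Ile: 3 codons.
Ser: 6 codons.
3 × 2 × 2 × 3 × 3 × 6 = 648.

648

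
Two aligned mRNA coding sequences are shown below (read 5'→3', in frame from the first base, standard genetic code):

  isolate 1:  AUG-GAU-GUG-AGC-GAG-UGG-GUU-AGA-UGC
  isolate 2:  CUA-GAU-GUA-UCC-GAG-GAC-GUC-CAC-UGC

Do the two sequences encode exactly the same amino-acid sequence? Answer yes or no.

Codon 1: AUG Met / CUA Leu — nonsynonymous.
Codon 2: GAU Asp / GAU Asp — identical.
Codon 3: GUG Val / GUA Val — synonymous.
Codon 4: AGC Ser / UCC Ser — synonymous.
Codon 5: GAG Glu / GAG Glu — identical.
Codon 6: UGG Trp / GAC Asp — nonsynonymous.
Codon 7: GUU Val / GUC Val — synonymous.
Codon 8: AGA Arg / CAC His — nonsynonymous.
Codon 9: UGC Cys / UGC Cys — identical.
Nonsynonymous differences: 3 → different protein.

no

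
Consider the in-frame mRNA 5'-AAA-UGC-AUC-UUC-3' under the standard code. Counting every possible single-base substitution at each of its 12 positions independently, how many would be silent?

Codon 1 (AAA, Lys): 1 synonymous substitution.
Codon 2 (UGC, Cys): 1 synonymous substitution.
Codon 3 (AUC, Ile): 2 synonymous substitutions.
Codon 4 (UUC, Phe): 1 synonymous substitution.
Total: 1 + 1 + 2 + 1 = 5.

5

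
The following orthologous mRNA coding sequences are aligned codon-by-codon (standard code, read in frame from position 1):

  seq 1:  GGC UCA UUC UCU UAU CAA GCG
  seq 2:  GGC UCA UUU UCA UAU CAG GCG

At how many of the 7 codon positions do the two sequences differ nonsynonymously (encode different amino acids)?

Codon 1: GGC Gly / GGC Gly — identical.
Codon 2: UCA Ser / UCA Ser — identical.
Codon 3: UUC Phe / UUU Phe — synonymous.
Codon 4: UCU Ser / UCA Ser — synonymous.
Codon 5: UAU Tyr / UAU Tyr — identical.
Codon 6: CAA Gln / CAG Gln — synonymous.
Codon 7: GCG Ala / GCG Ala — identical.
Nonsynonymous differences: 0.

0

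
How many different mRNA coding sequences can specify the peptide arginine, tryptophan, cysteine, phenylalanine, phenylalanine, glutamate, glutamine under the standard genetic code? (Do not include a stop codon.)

192

Arg: 6 codons.
Trp: 1 codon.
Cys: 2 codons.
Phe: 2 codons.
Phe: 2 codons.
Glu: 2 codons.
Gln: 2 codons.
6 × 1 × 2 × 2 × 2 × 2 × 2 = 192.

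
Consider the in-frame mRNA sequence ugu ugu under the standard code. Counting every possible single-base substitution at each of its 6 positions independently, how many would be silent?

2

Codon 1 (UGU, Cys): 1 synonymous substitution.
Codon 2 (UGU, Cys): 1 synonymous substitution.
Total: 1 + 1 = 2.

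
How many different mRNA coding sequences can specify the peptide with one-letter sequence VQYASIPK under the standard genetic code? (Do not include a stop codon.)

Val: 4 codons.
Gln: 2 codons.
Tyr: 2 codons.
Ala: 4 codons.
Ser: 6 codons.
Ile: 3 codons.
Pro: 4 codons.
Lys: 2 codons.
4 × 2 × 2 × 4 × 6 × 3 × 4 × 2 = 9216.

9216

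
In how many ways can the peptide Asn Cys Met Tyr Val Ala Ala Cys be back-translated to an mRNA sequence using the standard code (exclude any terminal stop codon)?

Asn: 2 codons.
Cys: 2 codons.
Met: 1 codon.
Tyr: 2 codons.
Val: 4 codons.
Ala: 4 codons.
Ala: 4 codons.
Cys: 2 codons.
2 × 2 × 1 × 2 × 4 × 4 × 4 × 2 = 1024.

1024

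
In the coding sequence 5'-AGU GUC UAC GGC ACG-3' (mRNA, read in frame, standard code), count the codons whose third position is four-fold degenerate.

Codon 1 AGU (Ser): third position 2-fold.
Codon 2 GUC (Val): third position 4-fold.
Codon 3 UAC (Tyr): third position 2-fold.
Codon 4 GGC (Gly): third position 4-fold.
Codon 5 ACG (Thr): third position 4-fold.
Four-fold degenerate third positions: 3.

3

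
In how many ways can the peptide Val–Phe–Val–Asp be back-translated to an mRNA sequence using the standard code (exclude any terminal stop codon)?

64

Val: 4 codons.
Phe: 2 codons.
Val: 4 codons.
Asp: 2 codons.
4 × 2 × 4 × 2 = 64.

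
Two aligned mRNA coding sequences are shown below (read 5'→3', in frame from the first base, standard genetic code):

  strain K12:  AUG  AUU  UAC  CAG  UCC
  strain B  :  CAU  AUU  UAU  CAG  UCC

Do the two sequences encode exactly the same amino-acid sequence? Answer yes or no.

Codon 1: AUG Met / CAU His — nonsynonymous.
Codon 2: AUU Ile / AUU Ile — identical.
Codon 3: UAC Tyr / UAU Tyr — synonymous.
Codon 4: CAG Gln / CAG Gln — identical.
Codon 5: UCC Ser / UCC Ser — identical.
Nonsynonymous differences: 1 → different protein.

no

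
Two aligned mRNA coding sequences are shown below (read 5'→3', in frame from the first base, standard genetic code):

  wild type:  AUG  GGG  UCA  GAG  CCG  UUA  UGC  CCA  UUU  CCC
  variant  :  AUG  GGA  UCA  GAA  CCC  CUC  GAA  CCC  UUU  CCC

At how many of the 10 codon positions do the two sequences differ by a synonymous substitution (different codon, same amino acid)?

5

Codon 1: AUG Met / AUG Met — identical.
Codon 2: GGG Gly / GGA Gly — synonymous.
Codon 3: UCA Ser / UCA Ser — identical.
Codon 4: GAG Glu / GAA Glu — synonymous.
Codon 5: CCG Pro / CCC Pro — synonymous.
Codon 6: UUA Leu / CUC Leu — synonymous.
Codon 7: UGC Cys / GAA Glu — nonsynonymous.
Codon 8: CCA Pro / CCC Pro — synonymous.
Codon 9: UUU Phe / UUU Phe — identical.
Codon 10: CCC Pro / CCC Pro — identical.
Synonymous differences: 5.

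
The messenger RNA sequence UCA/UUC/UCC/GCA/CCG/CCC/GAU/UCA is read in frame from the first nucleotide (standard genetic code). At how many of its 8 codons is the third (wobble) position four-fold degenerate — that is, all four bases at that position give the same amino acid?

Codon 1 UCA (Ser): third position 4-fold.
Codon 2 UUC (Phe): third position 2-fold.
Codon 3 UCC (Ser): third position 4-fold.
Codon 4 GCA (Ala): third position 4-fold.
Codon 5 CCG (Pro): third position 4-fold.
Codon 6 CCC (Pro): third position 4-fold.
Codon 7 GAU (Asp): third position 2-fold.
Codon 8 UCA (Ser): third position 4-fold.
Four-fold degenerate third positions: 6.

6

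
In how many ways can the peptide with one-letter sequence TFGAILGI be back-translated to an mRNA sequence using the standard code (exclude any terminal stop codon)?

Thr: 4 codons.
Phe: 2 codons.
Gly: 4 codons.
Ala: 4 codons.
Ile: 3 codons.
Leu: 6 codons.
Gly: 4 codons.
Ile: 3 codons.
4 × 2 × 4 × 4 × 3 × 6 × 4 × 3 = 27648.

27648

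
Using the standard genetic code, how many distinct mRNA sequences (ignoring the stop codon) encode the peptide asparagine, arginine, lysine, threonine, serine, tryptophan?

Asn: 2 codons.
Arg: 6 codons.
Lys: 2 codons.
Thr: 4 codons.
Ser: 6 codons.
Trp: 1 codon.
2 × 6 × 2 × 4 × 6 × 1 = 576.

576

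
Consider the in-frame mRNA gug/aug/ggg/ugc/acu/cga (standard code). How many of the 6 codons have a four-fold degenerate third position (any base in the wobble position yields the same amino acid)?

Codon 1 GUG (Val): third position 4-fold.
Codon 2 AUG (Met): third position 1-fold.
Codon 3 GGG (Gly): third position 4-fold.
Codon 4 UGC (Cys): third position 2-fold.
Codon 5 ACU (Thr): third position 4-fold.
Codon 6 CGA (Arg): third position 4-fold.
Four-fold degenerate third positions: 4.

4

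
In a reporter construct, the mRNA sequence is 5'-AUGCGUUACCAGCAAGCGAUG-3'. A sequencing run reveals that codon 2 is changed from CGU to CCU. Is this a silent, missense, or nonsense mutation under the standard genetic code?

Position 5 falls in codon 2: CGU → Arg.
After the substitution the codon is CCU → Pro.
Arg ≠ Pro, so this is a missense mutation.

missense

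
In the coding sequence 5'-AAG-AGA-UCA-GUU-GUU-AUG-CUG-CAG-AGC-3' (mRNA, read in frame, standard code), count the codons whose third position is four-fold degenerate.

Codon 1 AAG (Lys): third position 2-fold.
Codon 2 AGA (Arg): third position 2-fold.
Codon 3 UCA (Ser): third position 4-fold.
Codon 4 GUU (Val): third position 4-fold.
Codon 5 GUU (Val): third position 4-fold.
Codon 6 AUG (Met): third position 1-fold.
Codon 7 CUG (Leu): third position 4-fold.
Codon 8 CAG (Gln): third position 2-fold.
Codon 9 AGC (Ser): third position 2-fold.
Four-fold degenerate third positions: 4.

4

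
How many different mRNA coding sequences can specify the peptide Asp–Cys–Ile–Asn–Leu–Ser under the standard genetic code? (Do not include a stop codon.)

Asp: 2 codons.
Cys: 2 codons.
Ile: 3 codons.
Asn: 2 codons.
Leu: 6 codons.
Ser: 6 codons.
2 × 2 × 3 × 2 × 6 × 6 = 864.

864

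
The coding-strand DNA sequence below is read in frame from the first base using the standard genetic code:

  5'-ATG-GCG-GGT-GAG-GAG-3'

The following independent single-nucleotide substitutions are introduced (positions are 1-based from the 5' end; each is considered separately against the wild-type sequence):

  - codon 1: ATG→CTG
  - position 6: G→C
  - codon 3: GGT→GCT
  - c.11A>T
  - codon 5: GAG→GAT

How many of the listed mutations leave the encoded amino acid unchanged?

1

Codon 1: ATG (Met) → CTG (Leu) — missense.
Codon 2: GCG (Ala) → GCC (Ala) — synonymous.
Codon 3: GGT (Gly) → GCT (Ala) — missense.
Codon 4: GAG (Glu) → GTG (Val) — missense.
Codon 5: GAG (Glu) → GAT (Asp) — missense.
Synonymous: 1 of 5.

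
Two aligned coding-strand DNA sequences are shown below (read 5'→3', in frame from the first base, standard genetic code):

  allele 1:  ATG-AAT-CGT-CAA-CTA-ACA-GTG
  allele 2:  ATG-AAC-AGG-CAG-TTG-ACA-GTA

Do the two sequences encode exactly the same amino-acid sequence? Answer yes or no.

Codon 1: ATG Met / ATG Met — identical.
Codon 2: AAT Asn / AAC Asn — synonymous.
Codon 3: CGT Arg / AGG Arg — synonymous.
Codon 4: CAA Gln / CAG Gln — synonymous.
Codon 5: CTA Leu / TTG Leu — synonymous.
Codon 6: ACA Thr / ACA Thr — identical.
Codon 7: GTG Val / GTA Val — synonymous.
Nonsynonymous differences: 0 → same protein.

yes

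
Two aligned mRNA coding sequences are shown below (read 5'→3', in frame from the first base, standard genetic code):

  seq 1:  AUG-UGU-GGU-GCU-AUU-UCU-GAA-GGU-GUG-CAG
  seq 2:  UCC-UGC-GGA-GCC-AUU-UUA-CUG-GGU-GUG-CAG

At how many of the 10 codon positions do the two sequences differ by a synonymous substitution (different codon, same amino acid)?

3

Codon 1: AUG Met / UCC Ser — nonsynonymous.
Codon 2: UGU Cys / UGC Cys — synonymous.
Codon 3: GGU Gly / GGA Gly — synonymous.
Codon 4: GCU Ala / GCC Ala — synonymous.
Codon 5: AUU Ile / AUU Ile — identical.
Codon 6: UCU Ser / UUA Leu — nonsynonymous.
Codon 7: GAA Glu / CUG Leu — nonsynonymous.
Codon 8: GGU Gly / GGU Gly — identical.
Codon 9: GUG Val / GUG Val — identical.
Codon 10: CAG Gln / CAG Gln — identical.
Synonymous differences: 3.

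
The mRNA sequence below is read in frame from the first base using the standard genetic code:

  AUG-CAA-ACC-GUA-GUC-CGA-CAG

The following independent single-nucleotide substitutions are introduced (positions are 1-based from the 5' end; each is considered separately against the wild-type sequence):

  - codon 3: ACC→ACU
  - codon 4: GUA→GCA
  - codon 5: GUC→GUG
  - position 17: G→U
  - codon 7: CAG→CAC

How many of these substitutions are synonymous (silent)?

2

Codon 3: ACC (Thr) → ACU (Thr) — synonymous.
Codon 4: GUA (Val) → GCA (Ala) — missense.
Codon 5: GUC (Val) → GUG (Val) — synonymous.
Codon 6: CGA (Arg) → CUA (Leu) — missense.
Codon 7: CAG (Gln) → CAC (His) — missense.
Synonymous: 2 of 5.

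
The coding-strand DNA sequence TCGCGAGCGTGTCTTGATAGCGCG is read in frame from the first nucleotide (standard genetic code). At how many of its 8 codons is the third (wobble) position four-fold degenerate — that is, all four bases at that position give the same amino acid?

Codon 1 TCG (Ser): third position 4-fold.
Codon 2 CGA (Arg): third position 4-fold.
Codon 3 GCG (Ala): third position 4-fold.
Codon 4 TGT (Cys): third position 2-fold.
Codon 5 CTT (Leu): third position 4-fold.
Codon 6 GAT (Asp): third position 2-fold.
Codon 7 AGC (Ser): third position 2-fold.
Codon 8 GCG (Ala): third position 4-fold.
Four-fold degenerate third positions: 5.

5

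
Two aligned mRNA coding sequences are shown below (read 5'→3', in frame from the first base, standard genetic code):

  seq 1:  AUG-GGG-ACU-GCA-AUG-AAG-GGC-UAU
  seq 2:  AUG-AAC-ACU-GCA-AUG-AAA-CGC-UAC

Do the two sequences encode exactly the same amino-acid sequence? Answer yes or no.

Codon 1: AUG Met / AUG Met — identical.
Codon 2: GGG Gly / AAC Asn — nonsynonymous.
Codon 3: ACU Thr / ACU Thr — identical.
Codon 4: GCA Ala / GCA Ala — identical.
Codon 5: AUG Met / AUG Met — identical.
Codon 6: AAG Lys / AAA Lys — synonymous.
Codon 7: GGC Gly / CGC Arg — nonsynonymous.
Codon 8: UAU Tyr / UAC Tyr — synonymous.
Nonsynonymous differences: 2 → different protein.

no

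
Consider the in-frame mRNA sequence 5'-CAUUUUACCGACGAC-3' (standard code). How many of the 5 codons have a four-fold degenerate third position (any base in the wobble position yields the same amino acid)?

1

Codon 1 CAU (His): third position 2-fold.
Codon 2 UUU (Phe): third position 2-fold.
Codon 3 ACC (Thr): third position 4-fold.
Codon 4 GAC (Asp): third position 2-fold.
Codon 5 GAC (Asp): third position 2-fold.
Four-fold degenerate third positions: 1.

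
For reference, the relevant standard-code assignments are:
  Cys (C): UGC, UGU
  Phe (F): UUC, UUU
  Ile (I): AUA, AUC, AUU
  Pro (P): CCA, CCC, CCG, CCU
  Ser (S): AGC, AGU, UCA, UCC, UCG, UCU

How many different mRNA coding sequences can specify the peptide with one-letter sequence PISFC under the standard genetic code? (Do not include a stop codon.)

288

Pro: 4 codons.
Ile: 3 codons.
Ser: 6 codons.
Phe: 2 codons.
Cys: 2 codons.
4 × 3 × 6 × 2 × 2 = 288.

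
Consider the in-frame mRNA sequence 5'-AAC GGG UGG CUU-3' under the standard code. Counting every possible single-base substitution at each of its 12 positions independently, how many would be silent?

7

Codon 1 (AAC, Asn): 1 synonymous substitution.
Codon 2 (GGG, Gly): 3 synonymous substitutions.
Codon 3 (UGG, Trp): 0 synonymous substitutions.
Codon 4 (CUU, Leu): 3 synonymous substitutions.
Total: 1 + 3 + 0 + 3 = 7.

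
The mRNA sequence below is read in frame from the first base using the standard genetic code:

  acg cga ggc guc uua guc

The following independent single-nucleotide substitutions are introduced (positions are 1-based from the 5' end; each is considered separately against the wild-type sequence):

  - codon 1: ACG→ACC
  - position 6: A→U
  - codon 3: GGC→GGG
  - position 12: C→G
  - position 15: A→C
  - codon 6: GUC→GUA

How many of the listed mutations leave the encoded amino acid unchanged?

Codon 1: ACG (Thr) → ACC (Thr) — synonymous.
Codon 2: CGA (Arg) → CGU (Arg) — synonymous.
Codon 3: GGC (Gly) → GGG (Gly) — synonymous.
Codon 4: GUC (Val) → GUG (Val) — synonymous.
Codon 5: UUA (Leu) → UUC (Phe) — missense.
Codon 6: GUC (Val) → GUA (Val) — synonymous.
Synonymous: 5 of 6.

5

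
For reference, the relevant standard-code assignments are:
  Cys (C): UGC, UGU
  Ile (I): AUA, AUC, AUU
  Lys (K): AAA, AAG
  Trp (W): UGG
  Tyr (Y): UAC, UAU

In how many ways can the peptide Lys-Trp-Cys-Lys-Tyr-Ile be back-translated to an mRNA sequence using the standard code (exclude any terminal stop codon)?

48

Lys: 2 codons.
Trp: 1 codon.
Cys: 2 codons.
Lys: 2 codons.
Tyr: 2 codons.
Ile: 3 codons.
2 × 1 × 2 × 2 × 2 × 3 = 48.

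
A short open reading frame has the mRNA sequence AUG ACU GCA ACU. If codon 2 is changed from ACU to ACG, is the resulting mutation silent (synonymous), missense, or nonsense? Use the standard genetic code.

Position 6 falls in codon 2: ACU → Thr.
After the substitution the codon is ACG → Thr.
Both encode Thr, so the change is synonymous.

silent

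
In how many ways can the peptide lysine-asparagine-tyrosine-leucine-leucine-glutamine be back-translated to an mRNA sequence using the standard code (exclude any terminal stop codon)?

576

Lys: 2 codons.
Asn: 2 codons.
Tyr: 2 codons.
Leu: 6 codons.
Leu: 6 codons.
Gln: 2 codons.
2 × 2 × 2 × 6 × 6 × 2 = 576.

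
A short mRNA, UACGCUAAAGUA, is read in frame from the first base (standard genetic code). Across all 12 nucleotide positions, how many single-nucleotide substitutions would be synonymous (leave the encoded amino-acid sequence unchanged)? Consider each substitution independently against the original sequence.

Codon 1 (UAC, Tyr): 1 synonymous substitution.
Codon 2 (GCU, Ala): 3 synonymous substitutions.
Codon 3 (AAA, Lys): 1 synonymous substitution.
Codon 4 (GUA, Val): 3 synonymous substitutions.
Total: 1 + 3 + 1 + 3 = 8.

8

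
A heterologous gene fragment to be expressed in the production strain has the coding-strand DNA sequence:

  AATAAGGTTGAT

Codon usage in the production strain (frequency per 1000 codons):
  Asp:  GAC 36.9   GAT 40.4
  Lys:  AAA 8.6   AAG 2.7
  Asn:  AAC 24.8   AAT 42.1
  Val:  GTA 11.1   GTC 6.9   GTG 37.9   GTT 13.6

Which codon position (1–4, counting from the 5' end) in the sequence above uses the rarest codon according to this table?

Codon 1 AAT (Asn): 42.1 per 1000.
Codon 2 AAG (Lys): 2.7 per 1000.
Codon 3 GTT (Val): 13.6 per 1000.
Codon 4 GAT (Asp): 40.4 per 1000.
Lowest frequency is 2.7 at codon 2.

2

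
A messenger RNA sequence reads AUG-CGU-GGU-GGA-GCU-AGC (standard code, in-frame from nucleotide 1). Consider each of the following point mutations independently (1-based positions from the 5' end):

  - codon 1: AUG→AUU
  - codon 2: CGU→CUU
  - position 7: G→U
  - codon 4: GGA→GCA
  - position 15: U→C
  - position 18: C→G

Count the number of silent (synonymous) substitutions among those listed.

1

Codon 1: AUG (Met) → AUU (Ile) — missense.
Codon 2: CGU (Arg) → CUU (Leu) — missense.
Codon 3: GGU (Gly) → UGU (Cys) — missense.
Codon 4: GGA (Gly) → GCA (Ala) — missense.
Codon 5: GCU (Ala) → GCC (Ala) — synonymous.
Codon 6: AGC (Ser) → AGG (Arg) — missense.
Synonymous: 1 of 6.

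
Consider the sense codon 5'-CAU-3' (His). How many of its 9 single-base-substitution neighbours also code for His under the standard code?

Position 1: none → 0 synonymous.
Position 2: none → 0 synonymous.
Position 3: CAC → 1 synonymous.
Total: 0 + 0 + 1 = 1.

1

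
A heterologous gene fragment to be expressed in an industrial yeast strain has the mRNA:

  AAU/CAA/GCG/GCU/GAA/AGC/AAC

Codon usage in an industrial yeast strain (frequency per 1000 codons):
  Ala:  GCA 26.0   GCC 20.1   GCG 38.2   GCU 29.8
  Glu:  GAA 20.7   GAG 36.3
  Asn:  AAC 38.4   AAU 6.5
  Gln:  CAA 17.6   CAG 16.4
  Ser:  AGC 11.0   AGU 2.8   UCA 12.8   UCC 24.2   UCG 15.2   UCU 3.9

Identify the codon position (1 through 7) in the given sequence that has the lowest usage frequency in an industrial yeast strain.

1

Codon 1 AAU (Asn): 6.5 per 1000.
Codon 2 CAA (Gln): 17.6 per 1000.
Codon 3 GCG (Ala): 38.2 per 1000.
Codon 4 GCU (Ala): 29.8 per 1000.
Codon 5 GAA (Glu): 20.7 per 1000.
Codon 6 AGC (Ser): 11.0 per 1000.
Codon 7 AAC (Asn): 38.4 per 1000.
Lowest frequency is 6.5 at codon 1.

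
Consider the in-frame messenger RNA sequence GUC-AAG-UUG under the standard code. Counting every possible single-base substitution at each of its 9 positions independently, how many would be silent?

6

Codon 1 (GUC, Val): 3 synonymous substitutions.
Codon 2 (AAG, Lys): 1 synonymous substitution.
Codon 3 (UUG, Leu): 2 synonymous substitutions.
Total: 3 + 1 + 2 = 6.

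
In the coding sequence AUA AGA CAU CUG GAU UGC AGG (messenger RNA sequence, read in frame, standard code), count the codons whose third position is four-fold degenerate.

1

Codon 1 AUA (Ile): third position 3-fold.
Codon 2 AGA (Arg): third position 2-fold.
Codon 3 CAU (His): third position 2-fold.
Codon 4 CUG (Leu): third position 4-fold.
Codon 5 GAU (Asp): third position 2-fold.
Codon 6 UGC (Cys): third position 2-fold.
Codon 7 AGG (Arg): third position 2-fold.
Four-fold degenerate third positions: 1.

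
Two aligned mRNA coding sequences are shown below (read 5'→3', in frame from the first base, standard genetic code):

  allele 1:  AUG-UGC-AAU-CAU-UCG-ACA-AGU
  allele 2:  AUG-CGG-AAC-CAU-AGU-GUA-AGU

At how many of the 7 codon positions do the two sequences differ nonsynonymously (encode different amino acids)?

Codon 1: AUG Met / AUG Met — identical.
Codon 2: UGC Cys / CGG Arg — nonsynonymous.
Codon 3: AAU Asn / AAC Asn — synonymous.
Codon 4: CAU His / CAU His — identical.
Codon 5: UCG Ser / AGU Ser — synonymous.
Codon 6: ACA Thr / GUA Val — nonsynonymous.
Codon 7: AGU Ser / AGU Ser — identical.
Nonsynonymous differences: 2.

2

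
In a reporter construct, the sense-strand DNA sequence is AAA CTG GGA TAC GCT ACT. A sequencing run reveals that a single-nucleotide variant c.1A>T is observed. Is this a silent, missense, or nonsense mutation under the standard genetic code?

Position 1 falls in codon 1: AAA → Lys.
After the substitution the codon is TAA → Stop.
The new codon is a stop codon, so this is a nonsense mutation.

nonsense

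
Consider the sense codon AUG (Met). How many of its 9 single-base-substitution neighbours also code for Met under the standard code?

0

Position 1: none → 0 synonymous.
Position 2: none → 0 synonymous.
Position 3: none → 0 synonymous.
Total: 0 + 0 + 0 = 0.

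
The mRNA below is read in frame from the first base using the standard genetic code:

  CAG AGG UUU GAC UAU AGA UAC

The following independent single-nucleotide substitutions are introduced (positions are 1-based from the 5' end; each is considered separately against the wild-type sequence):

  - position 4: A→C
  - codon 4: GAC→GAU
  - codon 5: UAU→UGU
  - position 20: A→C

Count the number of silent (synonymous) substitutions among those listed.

Codon 2: AGG (Arg) → CGG (Arg) — synonymous.
Codon 4: GAC (Asp) → GAU (Asp) — synonymous.
Codon 5: UAU (Tyr) → UGU (Cys) — missense.
Codon 7: UAC (Tyr) → UCC (Ser) — missense.
Synonymous: 2 of 4.

2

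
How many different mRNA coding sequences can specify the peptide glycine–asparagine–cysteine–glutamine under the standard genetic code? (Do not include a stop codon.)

Gly: 4 codons.
Asn: 2 codons.
Cys: 2 codons.
Gln: 2 codons.
4 × 2 × 2 × 2 = 32.

32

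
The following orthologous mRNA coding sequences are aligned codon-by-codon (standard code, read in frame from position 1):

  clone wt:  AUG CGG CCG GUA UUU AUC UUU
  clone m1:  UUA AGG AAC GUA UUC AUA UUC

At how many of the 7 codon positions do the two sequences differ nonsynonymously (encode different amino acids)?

2

Codon 1: AUG Met / UUA Leu — nonsynonymous.
Codon 2: CGG Arg / AGG Arg — synonymous.
Codon 3: CCG Pro / AAC Asn — nonsynonymous.
Codon 4: GUA Val / GUA Val — identical.
Codon 5: UUU Phe / UUC Phe — synonymous.
Codon 6: AUC Ile / AUA Ile — synonymous.
Codon 7: UUU Phe / UUC Phe — synonymous.
Nonsynonymous differences: 2.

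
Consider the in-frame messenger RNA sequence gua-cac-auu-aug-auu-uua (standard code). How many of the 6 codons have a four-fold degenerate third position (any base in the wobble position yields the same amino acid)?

1

Codon 1 GUA (Val): third position 4-fold.
Codon 2 CAC (His): third position 2-fold.
Codon 3 AUU (Ile): third position 3-fold.
Codon 4 AUG (Met): third position 1-fold.
Codon 5 AUU (Ile): third position 3-fold.
Codon 6 UUA (Leu): third position 2-fold.
Four-fold degenerate third positions: 1.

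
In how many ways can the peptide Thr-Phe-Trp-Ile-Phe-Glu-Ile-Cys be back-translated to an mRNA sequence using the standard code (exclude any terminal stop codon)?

Thr: 4 codons.
Phe: 2 codons.
Trp: 1 codon.
Ile: 3 codons.
Phe: 2 codons.
Glu: 2 codons.
Ile: 3 codons.
Cys: 2 codons.
4 × 2 × 1 × 3 × 2 × 2 × 3 × 2 = 576.

576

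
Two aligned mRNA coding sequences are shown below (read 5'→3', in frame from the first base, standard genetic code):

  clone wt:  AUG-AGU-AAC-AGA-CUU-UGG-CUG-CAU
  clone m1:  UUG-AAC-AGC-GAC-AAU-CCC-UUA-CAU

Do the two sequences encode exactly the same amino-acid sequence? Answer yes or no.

no

Codon 1: AUG Met / UUG Leu — nonsynonymous.
Codon 2: AGU Ser / AAC Asn — nonsynonymous.
Codon 3: AAC Asn / AGC Ser — nonsynonymous.
Codon 4: AGA Arg / GAC Asp — nonsynonymous.
Codon 5: CUU Leu / AAU Asn — nonsynonymous.
Codon 6: UGG Trp / CCC Pro — nonsynonymous.
Codon 7: CUG Leu / UUA Leu — synonymous.
Codon 8: CAU His / CAU His — identical.
Nonsynonymous differences: 6 → different protein.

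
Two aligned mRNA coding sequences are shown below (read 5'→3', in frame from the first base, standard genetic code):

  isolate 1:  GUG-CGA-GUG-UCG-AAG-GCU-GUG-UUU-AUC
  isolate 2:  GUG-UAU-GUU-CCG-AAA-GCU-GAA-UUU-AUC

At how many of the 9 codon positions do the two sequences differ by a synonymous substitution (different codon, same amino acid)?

2

Codon 1: GUG Val / GUG Val — identical.
Codon 2: CGA Arg / UAU Tyr — nonsynonymous.
Codon 3: GUG Val / GUU Val — synonymous.
Codon 4: UCG Ser / CCG Pro — nonsynonymous.
Codon 5: AAG Lys / AAA Lys — synonymous.
Codon 6: GCU Ala / GCU Ala — identical.
Codon 7: GUG Val / GAA Glu — nonsynonymous.
Codon 8: UUU Phe / UUU Phe — identical.
Codon 9: AUC Ile / AUC Ile — identical.
Synonymous differences: 2.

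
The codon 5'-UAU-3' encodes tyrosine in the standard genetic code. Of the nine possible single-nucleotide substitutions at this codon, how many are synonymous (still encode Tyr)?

1

Position 1: none → 0 synonymous.
Position 2: none → 0 synonymous.
Position 3: UAC → 1 synonymous.
Total: 0 + 0 + 1 = 1.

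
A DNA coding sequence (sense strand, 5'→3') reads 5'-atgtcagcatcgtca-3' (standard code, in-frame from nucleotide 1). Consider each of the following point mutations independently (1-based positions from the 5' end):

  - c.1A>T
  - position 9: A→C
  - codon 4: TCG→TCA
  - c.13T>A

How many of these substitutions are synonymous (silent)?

Codon 1: ATG (Met) → TTG (Leu) — missense.
Codon 3: GCA (Ala) → GCC (Ala) — synonymous.
Codon 4: TCG (Ser) → TCA (Ser) — synonymous.
Codon 5: TCA (Ser) → ACA (Thr) — missense.
Synonymous: 2 of 4.

2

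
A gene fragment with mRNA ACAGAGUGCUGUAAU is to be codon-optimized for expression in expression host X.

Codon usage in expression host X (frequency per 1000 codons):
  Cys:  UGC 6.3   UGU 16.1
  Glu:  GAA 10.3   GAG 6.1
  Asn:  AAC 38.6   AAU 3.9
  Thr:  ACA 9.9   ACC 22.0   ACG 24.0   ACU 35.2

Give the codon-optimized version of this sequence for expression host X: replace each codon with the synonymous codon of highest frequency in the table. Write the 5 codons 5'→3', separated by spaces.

ACU GAA UGU UGU AAC

Codon 1 (Thr): best is ACU at 35.2.
Codon 2 (Glu): best is GAA at 10.3.
Codon 3 (Cys): best is UGU at 16.1.
Codon 4 (Cys): best is UGU at 16.1.
Codon 5 (Asn): best is AAC at 38.6.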